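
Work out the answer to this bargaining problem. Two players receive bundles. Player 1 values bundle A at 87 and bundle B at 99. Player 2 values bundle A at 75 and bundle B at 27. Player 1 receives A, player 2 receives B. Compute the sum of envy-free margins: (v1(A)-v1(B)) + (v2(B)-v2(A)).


Step 1: Player 1's margin = v1(A) - v1(B) = 87 - 99 = -12
Step 2: Player 2's margin = v2(B) - v2(A) = 27 - 75 = -48
Step 3: Total margin = -12 + -48 = -60

-60


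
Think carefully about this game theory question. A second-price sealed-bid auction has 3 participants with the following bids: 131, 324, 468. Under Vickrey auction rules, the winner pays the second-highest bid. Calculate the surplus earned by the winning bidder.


Step 1: Sort bids in descending order: 468, 324, 131
Step 2: The winning bid is the highest: 468
Step 3: The payment equals the second-highest bid: 324
Step 4: Surplus = winner's bid - payment = 468 - 324 = 144

144


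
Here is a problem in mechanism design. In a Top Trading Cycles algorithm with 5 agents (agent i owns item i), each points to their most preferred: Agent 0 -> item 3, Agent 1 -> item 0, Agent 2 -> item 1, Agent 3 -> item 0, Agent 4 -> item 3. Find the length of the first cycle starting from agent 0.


Step 1: Trace the pointer graph from agent 0: 0 -> 3 -> 0
Step 2: A cycle is detected when we revisit agent 0
Step 3: The cycle is: 0 -> 3 -> 0
Step 4: Cycle length = 2

2


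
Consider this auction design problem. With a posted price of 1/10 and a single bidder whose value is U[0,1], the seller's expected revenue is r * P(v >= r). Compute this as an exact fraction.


Step 1: Posted price r = 1/10, value support [0,1]
Step 2: P(v >= r) = (1 - 1/10)/1 = 9/10
Step 3: Expected revenue = r * P(v >= r) = 1/10 * 9/10
Step 4: Revenue = 9/100

9/100


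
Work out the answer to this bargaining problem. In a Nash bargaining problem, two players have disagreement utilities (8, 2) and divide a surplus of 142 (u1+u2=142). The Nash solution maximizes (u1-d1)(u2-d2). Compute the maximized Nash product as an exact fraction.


Step 1: The Nash solution splits surplus symmetrically above the disagreement point
Step 2: u1 = (total + d1 - d2)/2 = (142 + 8 - 2)/2 = 74
Step 3: u2 = (total - d1 + d2)/2 = (142 - 8 + 2)/2 = 68
Step 4: Nash product = (74 - 8) * (68 - 2)
Step 5: = 66 * 66 = 4356

4356


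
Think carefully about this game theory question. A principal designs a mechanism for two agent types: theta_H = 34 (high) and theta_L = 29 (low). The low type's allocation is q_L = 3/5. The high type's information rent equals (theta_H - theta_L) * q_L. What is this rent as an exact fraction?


Step 1: theta_H - theta_L = 34 - 29 = 5
Step 2: Information rent = (theta_H - theta_L) * q_L
Step 3: = 5 * 3/5
Step 4: = 3

3


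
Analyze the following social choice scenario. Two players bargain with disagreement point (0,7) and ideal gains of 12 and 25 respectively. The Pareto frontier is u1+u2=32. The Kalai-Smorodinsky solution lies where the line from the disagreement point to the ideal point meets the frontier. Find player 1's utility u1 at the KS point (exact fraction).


Step 1: At the KS point, (u1-d1)/r1 = (u2-d2)/r2 = t and u1+u2 = 32
Step 2: u1 = d1 + r1*t and u2 = d2 + r2*t, so (d1 + r1*t) + (d2 + r2*t) = 32
Step 3: t = (32 - 0 - 7)/(12 + 25) = 25/37
Step 4: u1 = d1 + r1*t = 0 + 12 * 25/37 = 300/37
Step 5: (Check: u2 = d2 + r2*t = 884/37; u1+u2 = 300/37 + 884/37 = 32, on the frontier.)

300/37


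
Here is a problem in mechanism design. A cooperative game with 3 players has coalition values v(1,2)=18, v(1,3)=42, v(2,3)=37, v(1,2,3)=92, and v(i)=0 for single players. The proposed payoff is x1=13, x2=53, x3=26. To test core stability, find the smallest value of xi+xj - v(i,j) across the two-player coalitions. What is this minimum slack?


Step 1: Slack for coalition (1,2): x1+x2 - v12 = 66 - 18 = 48
Step 2: Slack for coalition (1,3): x1+x3 - v13 = 39 - 42 = -3
Step 3: Slack for coalition (2,3): x2+x3 - v23 = 79 - 37 = 42
Step 4: Minimum slack = min(48, -3, 42) = -3, attained by (1,3); coalition (1,3) can block (slack < 0), so the allocation is not in the core

-3


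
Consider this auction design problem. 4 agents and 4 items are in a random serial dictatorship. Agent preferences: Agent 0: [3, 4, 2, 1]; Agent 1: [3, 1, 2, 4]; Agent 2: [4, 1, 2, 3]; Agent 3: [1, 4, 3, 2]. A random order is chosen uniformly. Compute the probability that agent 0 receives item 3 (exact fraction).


Step 1: Agent 0 wants item 3
Step 2: There are 24 possible orderings of agents
Step 3: In 12 orderings, agent 0 gets item 3
Step 4: Probability = 12/24 = 1/2

1/2


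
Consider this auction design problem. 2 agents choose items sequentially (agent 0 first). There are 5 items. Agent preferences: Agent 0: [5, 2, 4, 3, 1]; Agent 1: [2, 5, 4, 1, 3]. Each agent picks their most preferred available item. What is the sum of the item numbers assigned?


Step 1: Agent 0 picks item 5
Step 2: Agent 1 picks item 2
Step 3: Sum = 5 + 2 = 7

7


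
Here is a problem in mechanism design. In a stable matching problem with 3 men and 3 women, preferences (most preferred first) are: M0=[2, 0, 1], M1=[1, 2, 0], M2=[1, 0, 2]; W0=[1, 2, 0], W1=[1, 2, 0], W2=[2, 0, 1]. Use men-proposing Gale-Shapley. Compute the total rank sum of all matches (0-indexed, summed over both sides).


Step 1: Run Gale-Shapley (men propose, women hold best offer):
  M0 proposes to W2; she accepts
  M1 proposes to W1; she accepts
  M2 proposes to W1; rejected
  M2 proposes to W0; she accepts
Step 2: Final matching: W0-M2, W1-M1, W2-M0
Step 3: 0-indexed ranks (man's rank of his match, then woman's): 1 + 1 + 0 + 0 + 0 + 1
Step 4: Total rank sum = 3

3


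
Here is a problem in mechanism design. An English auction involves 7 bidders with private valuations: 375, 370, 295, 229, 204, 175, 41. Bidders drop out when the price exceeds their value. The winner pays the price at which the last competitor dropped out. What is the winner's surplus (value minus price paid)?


Step 1: Identify the highest value: 375
Step 2: Identify the second-highest value: 370
Step 3: The final price = second-highest value = 370
Step 4: Surplus = 375 - 370 = 5

5


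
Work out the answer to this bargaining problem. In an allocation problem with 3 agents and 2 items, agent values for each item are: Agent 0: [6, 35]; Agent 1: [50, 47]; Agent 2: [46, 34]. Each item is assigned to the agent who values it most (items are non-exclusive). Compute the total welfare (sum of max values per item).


Step 1: For each item, find the maximum value among all agents.
Step 2: Item 0 -> Agent 1 (value 50)
Step 3: Item 1 -> Agent 1 (value 47)
Step 4: Total welfare = 50 + 47 = 97

97


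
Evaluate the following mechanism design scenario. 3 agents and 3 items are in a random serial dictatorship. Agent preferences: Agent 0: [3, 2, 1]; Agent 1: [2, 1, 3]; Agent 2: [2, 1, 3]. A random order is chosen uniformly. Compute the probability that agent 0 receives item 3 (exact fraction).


Step 1: Agent 0 wants item 3
Step 2: There are 6 possible orderings of agents
Step 3: In 6 orderings, agent 0 gets item 3
Step 4: Probability = 6/6 = 1

1


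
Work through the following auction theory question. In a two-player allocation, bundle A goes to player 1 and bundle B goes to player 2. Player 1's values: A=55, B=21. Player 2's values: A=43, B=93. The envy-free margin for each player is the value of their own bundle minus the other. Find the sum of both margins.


Step 1: Player 1's margin = v1(A) - v1(B) = 55 - 21 = 34
Step 2: Player 2's margin = v2(B) - v2(A) = 93 - 43 = 50
Step 3: Total margin = 34 + 50 = 84

84


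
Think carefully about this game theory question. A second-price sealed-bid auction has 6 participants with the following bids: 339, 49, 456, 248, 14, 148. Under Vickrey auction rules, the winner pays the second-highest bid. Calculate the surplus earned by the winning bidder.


Step 1: Sort bids in descending order: 456, 339, 248, 148, 49, 14
Step 2: The winning bid is the highest: 456
Step 3: The payment equals the second-highest bid: 339
Step 4: Surplus = winner's bid - payment = 456 - 339 = 117

117


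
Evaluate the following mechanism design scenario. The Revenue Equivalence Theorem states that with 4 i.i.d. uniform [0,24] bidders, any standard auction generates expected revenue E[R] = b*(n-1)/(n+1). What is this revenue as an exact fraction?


Step 1: By Revenue Equivalence, expected revenue = b*(n-1)/(n+1)
Step 2: Substituting n = 4, b = 24
Step 3: Revenue = 24*(4-1)/(4+1) = 24*3/5
Step 4: Revenue = 72/5

72/5


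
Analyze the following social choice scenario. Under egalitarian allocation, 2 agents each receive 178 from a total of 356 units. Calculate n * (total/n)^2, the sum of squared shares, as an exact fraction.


Step 1: Each agent's share = 356/2 = 178
Step 2: Square of each share = (178)^2 = 31684
Step 3: Sum of squares = 2 * 31684 = 63368

63368


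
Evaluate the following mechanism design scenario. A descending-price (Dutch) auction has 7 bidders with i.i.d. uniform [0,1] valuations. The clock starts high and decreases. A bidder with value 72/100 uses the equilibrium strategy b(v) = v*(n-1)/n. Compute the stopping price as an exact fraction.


Step 1: Dutch auctions are strategically equivalent to first-price auctions
Step 2: The equilibrium bid is b(v) = v*(n-1)/n
Step 3: b = 18/25 * 6/7
Step 4: b = 108/175

108/175


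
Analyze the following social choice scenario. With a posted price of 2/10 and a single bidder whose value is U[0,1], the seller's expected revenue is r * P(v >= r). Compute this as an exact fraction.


Step 1: Posted price r = 1/5, value support [0,1]
Step 2: P(v >= r) = (1 - 1/5)/1 = 4/5
Step 3: Expected revenue = r * P(v >= r) = 1/5 * 4/5
Step 4: Revenue = 4/25

4/25


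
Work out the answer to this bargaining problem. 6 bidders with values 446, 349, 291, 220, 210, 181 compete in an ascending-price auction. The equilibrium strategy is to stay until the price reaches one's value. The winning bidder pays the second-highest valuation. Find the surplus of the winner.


Step 1: Identify the highest value: 446
Step 2: Identify the second-highest value: 349
Step 3: The final price = second-highest value = 349
Step 4: Surplus = 446 - 349 = 97

97


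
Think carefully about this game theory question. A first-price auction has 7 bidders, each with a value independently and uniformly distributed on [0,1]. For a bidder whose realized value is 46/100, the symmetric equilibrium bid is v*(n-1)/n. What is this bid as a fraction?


Step 1: The symmetric BNE bidding function is b(v) = v * (n-1) / n
Step 2: Substitute v = 23/50 and n = 7
Step 3: b = 23/50 * 6/7
Step 4: b = 69/175

69/175


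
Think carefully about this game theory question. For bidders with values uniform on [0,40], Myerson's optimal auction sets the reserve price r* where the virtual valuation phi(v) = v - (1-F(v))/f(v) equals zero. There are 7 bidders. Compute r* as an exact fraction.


Step 1: For U[0,40], F(v) = v/40 and f(v) = 1/40
Step 2: phi(v) = v - (1 - v/40)/(1/40) = v - (40 - v) = 2v - 40
Step 3: Set phi(r*) = 0: 2r* - 40 = 0
Step 4: r* = 40/2 = 20 (the number of bidders n = 7 does not enter)

20


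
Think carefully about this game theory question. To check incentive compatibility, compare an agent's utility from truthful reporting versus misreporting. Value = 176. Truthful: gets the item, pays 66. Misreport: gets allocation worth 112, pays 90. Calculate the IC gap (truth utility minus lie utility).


Step 1: U(truth) = value - payment = 176 - 66 = 110
Step 2: U(lie) = allocation - payment = 112 - 90 = 22
Step 3: IC gap = 110 - 22 = 88

88


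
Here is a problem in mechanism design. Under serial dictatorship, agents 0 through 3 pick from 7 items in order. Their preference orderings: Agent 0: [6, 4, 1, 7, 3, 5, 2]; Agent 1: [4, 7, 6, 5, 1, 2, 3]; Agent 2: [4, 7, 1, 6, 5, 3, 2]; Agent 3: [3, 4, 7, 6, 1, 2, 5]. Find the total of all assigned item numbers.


Step 1: Agent 0 picks item 6
Step 2: Agent 1 picks item 4
Step 3: Agent 2 picks item 7
Step 4: Agent 3 picks item 3
Step 5: Sum = 6 + 4 + 7 + 3 = 20

20


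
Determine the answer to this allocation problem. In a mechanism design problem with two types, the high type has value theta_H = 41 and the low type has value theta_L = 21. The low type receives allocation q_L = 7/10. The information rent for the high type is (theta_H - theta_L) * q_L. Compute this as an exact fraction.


Step 1: theta_H - theta_L = 41 - 21 = 20
Step 2: Information rent = (theta_H - theta_L) * q_L
Step 3: = 20 * 7/10
Step 4: = 14

14


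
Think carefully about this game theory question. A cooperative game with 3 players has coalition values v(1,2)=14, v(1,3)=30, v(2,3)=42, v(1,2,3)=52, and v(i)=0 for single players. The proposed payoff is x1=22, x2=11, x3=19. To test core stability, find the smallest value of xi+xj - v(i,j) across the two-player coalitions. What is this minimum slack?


Step 1: Slack for coalition (1,2): x1+x2 - v12 = 33 - 14 = 19
Step 2: Slack for coalition (1,3): x1+x3 - v13 = 41 - 30 = 11
Step 3: Slack for coalition (2,3): x2+x3 - v23 = 30 - 42 = -12
Step 4: Minimum slack = min(19, 11, -12) = -12, attained by (2,3); coalition (2,3) can block (slack < 0), so the allocation is not in the core

-12


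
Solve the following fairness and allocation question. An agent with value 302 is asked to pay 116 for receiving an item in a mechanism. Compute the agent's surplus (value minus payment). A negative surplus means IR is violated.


Step 1: Surplus = value - payment = 302 - 116 = 186
Step 2: IR is satisfied (surplus >= 0)

186


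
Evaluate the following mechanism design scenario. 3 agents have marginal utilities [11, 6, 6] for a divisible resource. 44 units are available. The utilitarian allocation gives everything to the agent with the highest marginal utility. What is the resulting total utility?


Step 1: The marginal utilities are [11, 6, 6]
Step 2: The highest marginal utility is 11
Step 3: All 44 units go to that agent
Step 4: Total utility = 11 * 44 = 484

484


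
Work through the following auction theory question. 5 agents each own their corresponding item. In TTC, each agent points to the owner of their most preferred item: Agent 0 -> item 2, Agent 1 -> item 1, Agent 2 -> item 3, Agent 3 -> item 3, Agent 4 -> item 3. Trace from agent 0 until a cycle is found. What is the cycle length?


Step 1: Trace the pointer graph from agent 0: 0 -> 2 -> 3 -> 3
Step 2: A cycle is detected when we revisit agent 3
Step 3: The cycle is: 3 -> 3
Step 4: Cycle length = 1

1


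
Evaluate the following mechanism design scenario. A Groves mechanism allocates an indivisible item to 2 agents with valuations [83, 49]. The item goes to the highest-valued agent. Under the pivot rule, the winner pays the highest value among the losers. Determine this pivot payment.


Step 1: The efficient winner is agent 0 with value 83
Step 2: Other agents' values: [49]
Step 3: Pivot payment = max(others) = 49
Step 4: The winner pays 49

49


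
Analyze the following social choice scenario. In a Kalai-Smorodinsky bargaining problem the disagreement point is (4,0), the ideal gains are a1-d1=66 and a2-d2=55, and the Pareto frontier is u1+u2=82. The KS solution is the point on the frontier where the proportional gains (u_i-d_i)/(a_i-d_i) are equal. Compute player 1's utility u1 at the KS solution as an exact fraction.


Step 1: At the KS point, (u1-d1)/r1 = (u2-d2)/r2 = t and u1+u2 = 82
Step 2: u1 = d1 + r1*t and u2 = d2 + r2*t, so (d1 + r1*t) + (d2 + r2*t) = 82
Step 3: t = (82 - 4 - 0)/(66 + 55) = 78/121
Step 4: u1 = d1 + r1*t = 4 + 66 * 78/121 = 512/11
Step 5: (Check: u2 = d2 + r2*t = 390/11; u1+u2 = 512/11 + 390/11 = 82, on the frontier.)

512/11


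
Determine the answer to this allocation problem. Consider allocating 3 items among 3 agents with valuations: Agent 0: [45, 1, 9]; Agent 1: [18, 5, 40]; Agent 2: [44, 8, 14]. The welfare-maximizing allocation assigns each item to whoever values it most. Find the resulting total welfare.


Step 1: For each item, find the maximum value among all agents.
Step 2: Item 0 -> Agent 0 (value 45)
Step 3: Item 1 -> Agent 2 (value 8)
Step 4: Item 2 -> Agent 1 (value 40)
Step 5: Total welfare = 45 + 8 + 40 = 93

93


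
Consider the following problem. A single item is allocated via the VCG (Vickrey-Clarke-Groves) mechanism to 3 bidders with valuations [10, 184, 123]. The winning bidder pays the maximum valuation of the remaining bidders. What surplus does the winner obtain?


Step 1: The winner is the agent with the highest value: agent 1 with value 184
Step 2: Values of other agents: [10, 123]
Step 3: VCG payment = max of others' values = 123
Step 4: Surplus = 184 - 123 = 61

61


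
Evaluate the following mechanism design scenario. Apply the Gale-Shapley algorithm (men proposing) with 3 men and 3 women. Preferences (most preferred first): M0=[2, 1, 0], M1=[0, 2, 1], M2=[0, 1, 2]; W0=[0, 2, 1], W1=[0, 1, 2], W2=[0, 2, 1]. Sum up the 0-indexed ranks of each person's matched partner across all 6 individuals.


Step 1: Run Gale-Shapley (men propose, women hold best offer):
  M0 proposes to W2; she accepts
  M1 proposes to W0; she accepts
  M2 proposes to W0; she switches from M1
  M1 proposes to W2; rejected
  M1 proposes to W1; she accepts
Step 2: Final matching: W0-M2, W1-M1, W2-M0
Step 3: 0-indexed ranks (man's rank of his match, then woman's): 0 + 1 + 2 + 1 + 0 + 0
Step 4: Total rank sum = 4

4


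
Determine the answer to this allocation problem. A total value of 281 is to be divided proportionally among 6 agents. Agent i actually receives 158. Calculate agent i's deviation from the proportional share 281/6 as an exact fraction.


Step 1: Proportional share = 281/6
Step 2: Agent's actual allocation = 158
Step 3: Excess = 158 - 281/6 = 667/6

667/6


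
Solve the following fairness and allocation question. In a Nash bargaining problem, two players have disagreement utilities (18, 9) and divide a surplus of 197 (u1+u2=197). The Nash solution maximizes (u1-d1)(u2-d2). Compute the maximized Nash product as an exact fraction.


Step 1: The Nash solution splits surplus symmetrically above the disagreement point
Step 2: u1 = (total + d1 - d2)/2 = (197 + 18 - 9)/2 = 103
Step 3: u2 = (total - d1 + d2)/2 = (197 - 18 + 9)/2 = 94
Step 4: Nash product = (103 - 18) * (94 - 9)
Step 5: = 85 * 85 = 7225

7225


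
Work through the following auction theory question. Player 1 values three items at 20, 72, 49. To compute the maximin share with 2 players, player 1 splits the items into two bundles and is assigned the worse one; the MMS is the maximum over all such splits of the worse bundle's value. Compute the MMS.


Step 1: Item values = 20, 72, 49
Step 2: Enumerate all 2-bundle partitions and take the smaller bundle:
  Partition 1: {20} vs {72,49} -> bundles 20, 121; min = 20
  Partition 2: {72} vs {20,49} -> bundles 72, 69; min = 69
  Partition 3: {49} vs {20,72} -> bundles 49, 92; min = 49
Step 3: MMS = max(20, 69, 49) = 69

69


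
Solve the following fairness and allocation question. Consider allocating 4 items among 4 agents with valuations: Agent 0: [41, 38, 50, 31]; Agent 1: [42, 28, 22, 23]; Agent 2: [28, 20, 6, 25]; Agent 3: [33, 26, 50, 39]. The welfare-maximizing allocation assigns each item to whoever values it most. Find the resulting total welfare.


Step 1: For each item, find the maximum value among all agents.
Step 2: Item 0 -> Agent 1 (value 42)
Step 3: Item 1 -> Agent 0 (value 38)
Step 4: Item 2 -> Agent 0 (value 50)
Step 5: Item 3 -> Agent 3 (value 39)
Step 6: Total welfare = 42 + 38 + 50 + 39 = 169

169


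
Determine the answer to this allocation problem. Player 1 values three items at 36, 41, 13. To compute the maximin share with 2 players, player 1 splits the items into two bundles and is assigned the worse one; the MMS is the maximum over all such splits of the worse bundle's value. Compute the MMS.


Step 1: Item values = 36, 41, 13
Step 2: Enumerate all 2-bundle partitions and take the smaller bundle:
  Partition 1: {36} vs {41,13} -> bundles 36, 54; min = 36
  Partition 2: {41} vs {36,13} -> bundles 41, 49; min = 41
  Partition 3: {13} vs {36,41} -> bundles 13, 77; min = 13
Step 3: MMS = max(36, 41, 13) = 41

41


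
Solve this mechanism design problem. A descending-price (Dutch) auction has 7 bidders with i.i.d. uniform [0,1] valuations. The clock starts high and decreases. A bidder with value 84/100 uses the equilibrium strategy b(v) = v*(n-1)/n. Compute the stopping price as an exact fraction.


Step 1: Dutch auctions are strategically equivalent to first-price auctions
Step 2: The equilibrium bid is b(v) = v*(n-1)/n
Step 3: b = 21/25 * 6/7
Step 4: b = 18/25

18/25


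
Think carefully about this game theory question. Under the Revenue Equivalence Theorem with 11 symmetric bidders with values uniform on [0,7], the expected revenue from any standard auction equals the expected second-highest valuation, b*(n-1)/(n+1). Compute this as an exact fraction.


Step 1: By Revenue Equivalence, expected revenue = b*(n-1)/(n+1)
Step 2: Substituting n = 11, b = 7
Step 3: Revenue = 7*(11-1)/(11+1) = 7*10/12
Step 4: Revenue = 70/12 = 35/6

35/6


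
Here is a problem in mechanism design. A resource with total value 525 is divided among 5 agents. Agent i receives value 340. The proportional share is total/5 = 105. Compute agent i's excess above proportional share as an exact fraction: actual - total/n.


Step 1: Proportional share = 525/5 = 105
Step 2: Agent's actual allocation = 340
Step 3: Excess = 340 - 105 = 235

235


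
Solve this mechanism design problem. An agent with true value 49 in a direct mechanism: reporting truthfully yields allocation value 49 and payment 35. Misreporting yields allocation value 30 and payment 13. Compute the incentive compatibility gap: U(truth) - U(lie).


Step 1: U(truth) = value - payment = 49 - 35 = 14
Step 2: U(lie) = allocation - payment = 30 - 13 = 17
Step 3: IC gap = 14 - 17 = -3

-3


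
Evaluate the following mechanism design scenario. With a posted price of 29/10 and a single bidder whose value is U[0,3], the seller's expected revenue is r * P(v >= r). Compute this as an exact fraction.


Step 1: Posted price r = 29/10, value support [0,3]
Step 2: P(v >= r) = (3 - 29/10)/3 = 1/30
Step 3: Expected revenue = r * P(v >= r) = 29/10 * 1/30
Step 4: Revenue = 29/300

29/300


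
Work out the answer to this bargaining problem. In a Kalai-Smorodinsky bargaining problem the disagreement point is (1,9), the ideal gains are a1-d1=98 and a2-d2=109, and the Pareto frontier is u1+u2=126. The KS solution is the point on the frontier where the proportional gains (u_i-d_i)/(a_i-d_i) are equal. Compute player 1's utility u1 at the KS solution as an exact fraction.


Step 1: At the KS point, (u1-d1)/r1 = (u2-d2)/r2 = t and u1+u2 = 126
Step 2: u1 = d1 + r1*t and u2 = d2 + r2*t, so (d1 + r1*t) + (d2 + r2*t) = 126
Step 3: t = (126 - 1 - 9)/(98 + 109) = 116/207
Step 4: u1 = d1 + r1*t = 1 + 98 * 116/207 = 11575/207
Step 5: (Check: u2 = d2 + r2*t = 14507/207; u1+u2 = 11575/207 + 14507/207 = 126, on the frontier.)

11575/207


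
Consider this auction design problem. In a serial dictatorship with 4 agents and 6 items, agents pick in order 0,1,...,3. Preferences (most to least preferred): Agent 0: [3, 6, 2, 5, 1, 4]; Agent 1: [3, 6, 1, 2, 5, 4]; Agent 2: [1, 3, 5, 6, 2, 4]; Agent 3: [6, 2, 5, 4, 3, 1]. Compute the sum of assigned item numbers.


Step 1: Agent 0 picks item 3
Step 2: Agent 1 picks item 6
Step 3: Agent 2 picks item 1
Step 4: Agent 3 picks item 2
Step 5: Sum = 3 + 6 + 1 + 2 = 12

12


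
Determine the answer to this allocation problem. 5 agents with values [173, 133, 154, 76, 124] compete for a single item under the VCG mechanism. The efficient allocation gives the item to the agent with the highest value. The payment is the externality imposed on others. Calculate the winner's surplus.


Step 1: The winner is the agent with the highest value: agent 0 with value 173
Step 2: Values of other agents: [133, 154, 76, 124]
Step 3: VCG payment = max of others' values = 154
Step 4: Surplus = 173 - 154 = 19

19


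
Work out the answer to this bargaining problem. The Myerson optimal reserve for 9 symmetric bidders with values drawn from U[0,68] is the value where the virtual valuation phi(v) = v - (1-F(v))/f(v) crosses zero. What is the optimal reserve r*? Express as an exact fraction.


Step 1: For U[0,68], F(v) = v/68 and f(v) = 1/68
Step 2: phi(v) = v - (1 - v/68)/(1/68) = v - (68 - v) = 2v - 68
Step 3: Set phi(r*) = 0: 2r* - 68 = 0
Step 4: r* = 68/2 = 34 (the number of bidders n = 9 does not enter)

34


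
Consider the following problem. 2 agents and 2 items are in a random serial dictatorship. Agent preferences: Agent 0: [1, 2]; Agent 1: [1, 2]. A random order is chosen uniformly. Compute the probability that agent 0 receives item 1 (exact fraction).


Step 1: Agent 0 wants item 1
Step 2: There are 2 possible orderings of agents
Step 3: In 1 orderings, agent 0 gets item 1
Step 4: Probability = 1/2

1/2


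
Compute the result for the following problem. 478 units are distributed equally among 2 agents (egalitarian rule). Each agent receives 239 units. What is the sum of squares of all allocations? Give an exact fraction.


Step 1: Each agent's share = 478/2 = 239
Step 2: Square of each share = (239)^2 = 57121
Step 3: Sum of squares = 2 * 57121 = 114242

114242


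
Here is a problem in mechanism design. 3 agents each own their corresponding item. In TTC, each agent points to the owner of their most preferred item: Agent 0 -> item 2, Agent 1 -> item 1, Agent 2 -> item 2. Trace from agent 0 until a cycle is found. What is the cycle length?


Step 1: Trace the pointer graph from agent 0: 0 -> 2 -> 2
Step 2: A cycle is detected when we revisit agent 2
Step 3: The cycle is: 2 -> 2
Step 4: Cycle length = 1

1


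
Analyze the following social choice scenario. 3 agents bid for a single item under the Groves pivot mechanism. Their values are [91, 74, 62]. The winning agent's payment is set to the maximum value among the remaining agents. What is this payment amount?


Step 1: The efficient winner is agent 0 with value 91
Step 2: Other agents' values: [74, 62]
Step 3: Pivot payment = max(others) = 74
Step 4: The winner pays 74

74


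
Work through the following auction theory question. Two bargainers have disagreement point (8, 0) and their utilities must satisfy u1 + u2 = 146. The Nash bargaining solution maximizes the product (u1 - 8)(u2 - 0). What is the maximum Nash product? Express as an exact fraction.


Step 1: The Nash solution splits surplus symmetrically above the disagreement point
Step 2: u1 = (total + d1 - d2)/2 = (146 + 8 - 0)/2 = 77
Step 3: u2 = (total - d1 + d2)/2 = (146 - 8 + 0)/2 = 69
Step 4: Nash product = (77 - 8) * (69 - 0)
Step 5: = 69 * 69 = 4761

4761


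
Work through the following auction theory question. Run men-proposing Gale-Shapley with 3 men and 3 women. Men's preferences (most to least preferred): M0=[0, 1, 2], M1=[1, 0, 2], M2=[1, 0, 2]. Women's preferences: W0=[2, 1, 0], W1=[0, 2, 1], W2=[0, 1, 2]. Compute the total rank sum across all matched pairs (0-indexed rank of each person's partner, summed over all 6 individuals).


Step 1: Run Gale-Shapley (men propose, women hold best offer):
  M0 proposes to W0; she accepts
  M1 proposes to W1; she accepts
  M2 proposes to W1; she switches from M1
  M1 proposes to W0; she switches from M0
  M0 proposes to W1; she switches from M2
  M2 proposes to W0; she switches from M1
  M1 proposes to W2; she accepts
Step 2: Final matching: W0-M2, W1-M0, W2-M1
Step 3: 0-indexed ranks (man's rank of his match, then woman's): 1 + 0 + 1 + 0 + 2 + 1
Step 4: Total rank sum = 5

5


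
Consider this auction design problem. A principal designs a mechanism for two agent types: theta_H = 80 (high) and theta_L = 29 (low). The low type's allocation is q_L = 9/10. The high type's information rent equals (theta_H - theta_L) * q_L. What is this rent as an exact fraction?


Step 1: theta_H - theta_L = 80 - 29 = 51
Step 2: Information rent = (theta_H - theta_L) * q_L
Step 3: = 51 * 9/10
Step 4: = 459/10

459/10


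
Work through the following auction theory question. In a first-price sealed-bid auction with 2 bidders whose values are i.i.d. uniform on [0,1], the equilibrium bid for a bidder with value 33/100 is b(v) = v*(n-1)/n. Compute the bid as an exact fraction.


Step 1: The symmetric BNE bidding function is b(v) = v * (n-1) / n
Step 2: Substitute v = 33/100 and n = 2
Step 3: b = 33/100 * 1/2
Step 4: b = 33/200

33/200


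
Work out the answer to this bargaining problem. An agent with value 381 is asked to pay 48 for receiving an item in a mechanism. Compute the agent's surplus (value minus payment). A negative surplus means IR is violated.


Step 1: Surplus = value - payment = 381 - 48 = 333
Step 2: IR is satisfied (surplus >= 0)

333


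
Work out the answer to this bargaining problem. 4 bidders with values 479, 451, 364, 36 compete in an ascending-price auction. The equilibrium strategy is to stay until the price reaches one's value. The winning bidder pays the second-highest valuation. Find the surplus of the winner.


Step 1: Identify the highest value: 479
Step 2: Identify the second-highest value: 451
Step 3: The final price = second-highest value = 451
Step 4: Surplus = 479 - 451 = 28

28


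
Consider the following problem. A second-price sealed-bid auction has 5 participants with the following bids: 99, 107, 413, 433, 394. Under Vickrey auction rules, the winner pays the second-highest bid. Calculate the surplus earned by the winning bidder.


Step 1: Sort bids in descending order: 433, 413, 394, 107, 99
Step 2: The winning bid is the highest: 433
Step 3: The payment equals the second-highest bid: 413
Step 4: Surplus = winner's bid - payment = 433 - 413 = 20

20


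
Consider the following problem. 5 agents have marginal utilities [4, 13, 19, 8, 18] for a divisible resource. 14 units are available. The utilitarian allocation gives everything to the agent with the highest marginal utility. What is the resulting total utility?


Step 1: The marginal utilities are [4, 13, 19, 8, 18]
Step 2: The highest marginal utility is 19
Step 3: All 14 units go to that agent
Step 4: Total utility = 19 * 14 = 266

266


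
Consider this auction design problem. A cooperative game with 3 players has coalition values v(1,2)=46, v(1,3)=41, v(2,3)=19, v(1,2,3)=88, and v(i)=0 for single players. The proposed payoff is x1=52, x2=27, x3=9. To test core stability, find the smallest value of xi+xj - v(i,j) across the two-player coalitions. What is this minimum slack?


Step 1: Slack for coalition (1,2): x1+x2 - v12 = 79 - 46 = 33
Step 2: Slack for coalition (1,3): x1+x3 - v13 = 61 - 41 = 20
Step 3: Slack for coalition (2,3): x2+x3 - v23 = 36 - 19 = 17
Step 4: Minimum slack = min(33, 20, 17) = 17, attained by (2,3); no pair can gain by deviating, so the allocation is in the core

17


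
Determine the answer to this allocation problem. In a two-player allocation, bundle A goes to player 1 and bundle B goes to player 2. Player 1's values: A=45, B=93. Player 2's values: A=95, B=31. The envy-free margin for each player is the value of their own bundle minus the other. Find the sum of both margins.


Step 1: Player 1's margin = v1(A) - v1(B) = 45 - 93 = -48
Step 2: Player 2's margin = v2(B) - v2(A) = 31 - 95 = -64
Step 3: Total margin = -48 + -64 = -112

-112


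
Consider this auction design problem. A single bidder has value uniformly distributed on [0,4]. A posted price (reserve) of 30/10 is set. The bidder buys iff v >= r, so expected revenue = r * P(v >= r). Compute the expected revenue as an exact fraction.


Step 1: Posted price r = 3, value support [0,4]
Step 2: P(v >= r) = (4 - 3)/4 = 1/4
Step 3: Expected revenue = r * P(v >= r) = 3 * 1/4
Step 4: Revenue = 3/4

3/4


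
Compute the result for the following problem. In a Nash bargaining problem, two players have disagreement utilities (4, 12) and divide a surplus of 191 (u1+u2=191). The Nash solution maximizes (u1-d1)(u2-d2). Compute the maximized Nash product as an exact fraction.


Step 1: The Nash solution splits surplus symmetrically above the disagreement point
Step 2: u1 = (total + d1 - d2)/2 = (191 + 4 - 12)/2 = 183/2
Step 3: u2 = (total - d1 + d2)/2 = (191 - 4 + 12)/2 = 199/2
Step 4: Nash product = (183/2 - 4) * (199/2 - 12)
Step 5: = 175/2 * 175/2 = 30625/4

30625/4


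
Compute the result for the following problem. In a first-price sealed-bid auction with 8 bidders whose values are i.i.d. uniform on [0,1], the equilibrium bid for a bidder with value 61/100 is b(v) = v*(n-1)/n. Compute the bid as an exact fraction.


Step 1: The symmetric BNE bidding function is b(v) = v * (n-1) / n
Step 2: Substitute v = 61/100 and n = 8
Step 3: b = 61/100 * 7/8
Step 4: b = 427/800

427/800


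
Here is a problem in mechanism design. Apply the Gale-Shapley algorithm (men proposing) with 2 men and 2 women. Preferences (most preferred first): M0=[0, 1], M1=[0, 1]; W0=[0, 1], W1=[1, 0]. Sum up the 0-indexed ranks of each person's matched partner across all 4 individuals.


Step 1: Run Gale-Shapley (men propose, women hold best offer):
  M0 proposes to W0; she accepts
  M1 proposes to W0; rejected
  M1 proposes to W1; she accepts
Step 2: Final matching: W0-M0, W1-M1
Step 3: 0-indexed ranks (man's rank of his match, then woman's): 0 + 0 + 1 + 0
Step 4: Total rank sum = 1

1


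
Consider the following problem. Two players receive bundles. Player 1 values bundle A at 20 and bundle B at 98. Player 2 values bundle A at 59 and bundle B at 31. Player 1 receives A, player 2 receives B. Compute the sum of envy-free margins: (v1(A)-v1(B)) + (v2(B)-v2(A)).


Step 1: Player 1's margin = v1(A) - v1(B) = 20 - 98 = -78
Step 2: Player 2's margin = v2(B) - v2(A) = 31 - 59 = -28
Step 3: Total margin = -78 + -28 = -106

-106


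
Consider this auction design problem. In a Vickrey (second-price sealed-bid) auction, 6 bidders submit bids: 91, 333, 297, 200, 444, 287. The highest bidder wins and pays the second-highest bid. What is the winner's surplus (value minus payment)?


Step 1: Sort bids in descending order: 444, 333, 297, 287, 200, 91
Step 2: The winning bid is the highest: 444
Step 3: The payment equals the second-highest bid: 333
Step 4: Surplus = winner's bid - payment = 444 - 333 = 111

111


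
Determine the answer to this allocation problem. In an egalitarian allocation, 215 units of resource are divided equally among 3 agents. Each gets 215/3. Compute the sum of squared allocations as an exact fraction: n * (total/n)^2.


Step 1: Each agent's share = 215/3
Step 2: Square of each share = (215/3)^2 = 46225/9
Step 3: Sum of squares = 3 * 46225/9 = 46225/3

46225/3


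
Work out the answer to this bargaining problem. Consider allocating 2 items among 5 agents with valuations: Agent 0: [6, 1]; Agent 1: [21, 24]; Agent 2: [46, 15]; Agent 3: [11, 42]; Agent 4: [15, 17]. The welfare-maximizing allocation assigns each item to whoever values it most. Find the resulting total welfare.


Step 1: For each item, find the maximum value among all agents.
Step 2: Item 0 -> Agent 2 (value 46)
Step 3: Item 1 -> Agent 3 (value 42)
Step 4: Total welfare = 46 + 42 = 88

88


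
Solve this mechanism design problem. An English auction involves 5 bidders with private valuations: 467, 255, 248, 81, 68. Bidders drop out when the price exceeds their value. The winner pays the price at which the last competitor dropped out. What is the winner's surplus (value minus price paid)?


Step 1: Identify the highest value: 467
Step 2: Identify the second-highest value: 255
Step 3: The final price = second-highest value = 255
Step 4: Surplus = 467 - 255 = 212

212


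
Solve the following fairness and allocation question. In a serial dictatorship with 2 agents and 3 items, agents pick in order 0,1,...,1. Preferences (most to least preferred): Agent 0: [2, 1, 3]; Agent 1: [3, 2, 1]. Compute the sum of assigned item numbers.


Step 1: Agent 0 picks item 2
Step 2: Agent 1 picks item 3
Step 3: Sum = 2 + 3 = 5

5


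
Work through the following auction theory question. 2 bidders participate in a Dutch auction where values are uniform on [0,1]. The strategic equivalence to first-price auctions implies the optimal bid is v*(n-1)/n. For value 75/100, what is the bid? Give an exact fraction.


Step 1: Dutch auctions are strategically equivalent to first-price auctions
Step 2: The equilibrium bid is b(v) = v*(n-1)/n
Step 3: b = 3/4 * 1/2
Step 4: b = 3/8

3/8


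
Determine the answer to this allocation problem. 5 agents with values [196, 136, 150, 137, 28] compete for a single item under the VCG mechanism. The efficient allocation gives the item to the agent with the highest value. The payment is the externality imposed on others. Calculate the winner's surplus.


Step 1: The winner is the agent with the highest value: agent 0 with value 196
Step 2: Values of other agents: [136, 150, 137, 28]
Step 3: VCG payment = max of others' values = 150
Step 4: Surplus = 196 - 150 = 46

46


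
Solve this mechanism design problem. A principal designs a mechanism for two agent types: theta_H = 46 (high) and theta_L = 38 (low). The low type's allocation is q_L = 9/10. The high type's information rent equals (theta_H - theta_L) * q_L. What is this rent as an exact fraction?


Step 1: theta_H - theta_L = 46 - 38 = 8
Step 2: Information rent = (theta_H - theta_L) * q_L
Step 3: = 8 * 9/10
Step 4: = 36/5

36/5


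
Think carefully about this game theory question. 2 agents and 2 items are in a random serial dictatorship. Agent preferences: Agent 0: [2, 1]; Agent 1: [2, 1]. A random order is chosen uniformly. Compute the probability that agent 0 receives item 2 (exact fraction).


Step 1: Agent 0 wants item 2
Step 2: There are 2 possible orderings of agents
Step 3: In 1 orderings, agent 0 gets item 2
Step 4: Probability = 1/2

1/2


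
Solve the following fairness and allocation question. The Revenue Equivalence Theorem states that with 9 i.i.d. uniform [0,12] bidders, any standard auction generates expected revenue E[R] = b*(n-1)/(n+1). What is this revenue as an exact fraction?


Step 1: By Revenue Equivalence, expected revenue = b*(n-1)/(n+1)
Step 2: Substituting n = 9, b = 12
Step 3: Revenue = 12*(9-1)/(9+1) = 12*8/10
Step 4: Revenue = 96/10 = 48/5

48/5


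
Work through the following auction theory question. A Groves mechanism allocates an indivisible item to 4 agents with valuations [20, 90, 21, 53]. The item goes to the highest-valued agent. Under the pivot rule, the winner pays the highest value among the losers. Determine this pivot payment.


Step 1: The efficient winner is agent 1 with value 90
Step 2: Other agents' values: [20, 21, 53]
Step 3: Pivot payment = max(others) = 53
Step 4: The winner pays 53

53


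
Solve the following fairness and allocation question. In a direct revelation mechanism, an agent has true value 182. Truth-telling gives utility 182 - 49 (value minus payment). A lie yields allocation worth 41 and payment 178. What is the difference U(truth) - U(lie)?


Step 1: U(truth) = value - payment = 182 - 49 = 133
Step 2: U(lie) = allocation - payment = 41 - 178 = -137
Step 3: IC gap = 133 - (-137) = 270

270


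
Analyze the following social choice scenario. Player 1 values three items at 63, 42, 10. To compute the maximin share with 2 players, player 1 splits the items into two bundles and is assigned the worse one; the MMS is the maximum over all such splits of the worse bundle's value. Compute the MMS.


Step 1: Item values = 63, 42, 10
Step 2: Enumerate all 2-bundle partitions and take the smaller bundle:
  Partition 1: {63} vs {42,10} -> bundles 63, 52; min = 52
  Partition 2: {42} vs {63,10} -> bundles 42, 73; min = 42
  Partition 3: {10} vs {63,42} -> bundles 10, 105; min = 10
Step 3: MMS = max(52, 42, 10) = 52

52


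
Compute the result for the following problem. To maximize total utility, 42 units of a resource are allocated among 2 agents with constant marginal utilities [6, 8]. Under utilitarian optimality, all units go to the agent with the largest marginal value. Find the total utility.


Step 1: The marginal utilities are [6, 8]
Step 2: The highest marginal utility is 8
Step 3: All 42 units go to that agent
Step 4: Total utility = 8 * 42 = 336

336
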